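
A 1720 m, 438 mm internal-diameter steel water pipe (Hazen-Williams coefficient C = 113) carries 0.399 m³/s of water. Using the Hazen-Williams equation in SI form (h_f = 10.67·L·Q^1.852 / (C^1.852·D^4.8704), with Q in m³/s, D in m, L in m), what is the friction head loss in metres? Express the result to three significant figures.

h_f ≈ 29.4 m

h_f = 10.67·1720·0.399^1.852 / (113^1.852·0.438^4.8704) = 29.41 m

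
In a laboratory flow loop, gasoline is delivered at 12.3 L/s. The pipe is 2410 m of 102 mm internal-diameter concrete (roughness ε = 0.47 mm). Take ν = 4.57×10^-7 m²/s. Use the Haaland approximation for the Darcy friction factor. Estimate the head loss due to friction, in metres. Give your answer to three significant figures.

h_f ≈ 81.8 m

V = 4Q/(πD²) = 4·0.0123/(π·0.102²) = 1.505 m/s
Re = VD/ν = 1.505·0.102/4.57×10^-7 = 3.36×10^5 → turbulent
ε/D = 0.47/102 = 0.00461
Haaland: f = 0.02996
h_f = f(L/D)V²/(2g) = 0.02996·(2410/0.102)·1.505²/(2·9.81) = 81.76 m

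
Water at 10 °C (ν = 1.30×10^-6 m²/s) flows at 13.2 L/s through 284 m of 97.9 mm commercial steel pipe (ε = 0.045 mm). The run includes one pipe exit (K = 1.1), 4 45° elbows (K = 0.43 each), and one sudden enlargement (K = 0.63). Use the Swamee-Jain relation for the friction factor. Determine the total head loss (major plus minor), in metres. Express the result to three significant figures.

H_L ≈ 9.43 m

V = 4Q/(πD²) = 1.754 m/s; V²/2g = 0.1567 m
Re = 1.32×10^5, ε/D = 4.60×10^-4 → f = 0.01955 (Swamee-Jain)
Major: h_f = f(L/D)·V²/2g = 0.01955·2901·0.1567 = 8.889 m
Minor: ΣK = 3.45; h_m = ΣK·V²/2g = 0.5407 m
Total H_L = 8.889 + 0.5407 = 9.430 m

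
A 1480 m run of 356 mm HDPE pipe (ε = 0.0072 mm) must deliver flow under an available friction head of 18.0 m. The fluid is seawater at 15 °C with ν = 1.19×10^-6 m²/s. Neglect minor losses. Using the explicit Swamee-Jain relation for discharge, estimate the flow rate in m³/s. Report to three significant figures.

Q ≈ 0.259 m³/s

Swamee-Jain (Type II): Q = -0.965·√(gD⁵h_f/L)·ln[ε/(3.7D) + √(3.17ν²L/(gD³h_f))]
√(gD⁵h_f/L) = √(9.81·0.356⁵·18.0/1480) = 0.02612
ε/(3.7D) = 5.47×10^-6; √(3.17ν²L/(gD³h_f)) = 2.89×10^-5
Q = -0.965·0.02612·ln(3.434×10^-5) = 0.2591 m³/s
Check: V = 2.60 m/s, Re = 7.79×10^5, f = 0.01253, h_f = 18.0 m ≈ 18.0 m ✓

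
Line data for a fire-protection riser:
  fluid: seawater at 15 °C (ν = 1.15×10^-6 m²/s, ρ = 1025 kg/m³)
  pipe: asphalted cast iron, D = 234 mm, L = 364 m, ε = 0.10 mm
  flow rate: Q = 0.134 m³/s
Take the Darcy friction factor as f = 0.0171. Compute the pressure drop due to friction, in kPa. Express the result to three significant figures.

Δp ≈ 132 kPa

V = 4Q/(πD²) = 4·0.134/(π·0.234²) = 3.116 m/s
h_f = f(L/D)V²/(2g) = 0.01710·(364/0.234)·3.116²/(2·9.81) = 13.16 m
Δp = ρg·h_f = 1025·9.81·13.16 = 132.4 kPa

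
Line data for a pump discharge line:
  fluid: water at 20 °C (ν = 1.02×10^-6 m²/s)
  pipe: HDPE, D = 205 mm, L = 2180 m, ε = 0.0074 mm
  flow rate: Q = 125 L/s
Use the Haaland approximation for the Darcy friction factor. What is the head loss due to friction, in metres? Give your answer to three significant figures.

V = 4Q/(πD²) = 4·0.125/(π·0.205²) = 3.787 m/s
Re = VD/ν = 3.787·0.205/1.02×10^-6 = 7.61×10^5 → turbulent
ε/D = 0.0074/205 = 3.61×10^-5
Haaland: f = 0.01271
h_f = f(L/D)V²/(2g) = 0.01271·(2180/0.205)·3.787²/(2·9.81) = 98.80 m

h_f ≈ 98.8 m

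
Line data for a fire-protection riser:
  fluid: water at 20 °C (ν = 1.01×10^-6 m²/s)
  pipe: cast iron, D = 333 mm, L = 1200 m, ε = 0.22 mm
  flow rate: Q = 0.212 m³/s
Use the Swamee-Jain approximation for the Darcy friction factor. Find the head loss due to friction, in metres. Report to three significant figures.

V = 4Q/(πD²) = 4·0.212/(π·0.333²) = 2.434 m/s
Re = VD/ν = 2.434·0.333/1.01×10^-6 = 8.03×10^5 → turbulent
ε/D = 0.22/333 = 6.61×10^-4
Swamee-Jain: f = 0.01841
h_f = f(L/D)V²/(2g) = 0.01841·(1200/0.333)·2.434²/(2·9.81) = 20.03 m

h_f ≈ 20.0 m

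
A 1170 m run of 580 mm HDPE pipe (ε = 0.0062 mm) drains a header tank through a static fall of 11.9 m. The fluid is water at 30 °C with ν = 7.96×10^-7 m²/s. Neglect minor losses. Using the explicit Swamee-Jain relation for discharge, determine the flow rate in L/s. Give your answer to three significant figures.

Swamee-Jain (Type II): Q = -0.965·√(gD⁵h_f/L)·ln[ε/(3.7D) + √(3.17ν²L/(gD³h_f))]
√(gD⁵h_f/L) = √(9.81·0.580⁵·11.9/1170) = 0.08093
ε/(3.7D) = 2.89×10^-6; √(3.17ν²L/(gD³h_f)) = 1.02×10^-5
Q = -0.965·0.08093·ln(1.305×10^-5) = 0.8783 m³/s
Check: V = 3.32 m/s, Re = 2.42×10^6, f = 0.01050, h_f = 11.9 m ≈ 11.9 m ✓

Q ≈ 878 L/s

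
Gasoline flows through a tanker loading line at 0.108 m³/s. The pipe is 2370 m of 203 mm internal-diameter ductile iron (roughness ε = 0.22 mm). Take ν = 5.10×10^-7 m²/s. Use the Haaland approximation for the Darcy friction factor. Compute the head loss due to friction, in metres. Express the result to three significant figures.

V = 4Q/(πD²) = 4·0.108/(π·0.203²) = 3.337 m/s
Re = VD/ν = 3.337·0.203/5.10×10^-7 = 1.33×10^6 → turbulent
ε/D = 0.22/203 = 0.00108
Haaland: f = 0.02026
h_f = f(L/D)V²/(2g) = 0.02026·(2370/0.203)·3.337²/(2·9.81) = 134.2 m

h_f ≈ 134 m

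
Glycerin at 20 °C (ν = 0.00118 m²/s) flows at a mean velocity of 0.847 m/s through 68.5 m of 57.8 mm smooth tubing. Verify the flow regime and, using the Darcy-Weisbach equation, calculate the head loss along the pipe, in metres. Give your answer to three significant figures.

Re = VD/ν = 0.847·0.05780/0.00118 = 41.5 → laminar (Re < 2300)
f = 64/Re = 1.543
h_f = f(L/D)V²/(2g) = 1.543·(68.5/0.05780)·0.847²/(2·9.81) = 66.85 m

h_f ≈ 66.8 m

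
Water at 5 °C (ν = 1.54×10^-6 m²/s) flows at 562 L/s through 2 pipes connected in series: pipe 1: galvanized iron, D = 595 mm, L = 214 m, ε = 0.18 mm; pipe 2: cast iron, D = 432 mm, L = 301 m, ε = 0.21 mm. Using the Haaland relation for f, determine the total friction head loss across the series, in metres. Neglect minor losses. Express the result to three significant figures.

Pipe 1: V = 2.021 m/s, Re = 7.81×10^5, ε/D = 3.03×10^-4, f = 0.01579, h_1 = f(L/D)V²/2g = 1.182 m
Pipe 2: V = 3.834 m/s, Re = 1.08×10^6, ε/D = 4.86×10^-4, f = 0.01705, h_2 = f(L/D)V²/2g = 8.900 m
Series → Q common, losses add: H = Σh = 10.08 m

H ≈ 10.1 m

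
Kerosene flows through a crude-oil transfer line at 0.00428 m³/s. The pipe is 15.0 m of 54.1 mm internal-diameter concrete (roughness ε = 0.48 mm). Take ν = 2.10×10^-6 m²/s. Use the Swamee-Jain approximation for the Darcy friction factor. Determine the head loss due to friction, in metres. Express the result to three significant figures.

h_f ≈ 1.87 m

V = 4Q/(πD²) = 4·0.00428/(π·0.0541²) = 1.862 m/s
Re = VD/ν = 1.862·0.0541/2.10×10^-6 = 4.80×10^4 → turbulent
ε/D = 0.48/54.1 = 0.00887
Swamee-Jain: f = 0.03813
h_f = f(L/D)V²/(2g) = 0.03813·(15.0/0.0541)·1.862²/(2·9.81) = 1.868 m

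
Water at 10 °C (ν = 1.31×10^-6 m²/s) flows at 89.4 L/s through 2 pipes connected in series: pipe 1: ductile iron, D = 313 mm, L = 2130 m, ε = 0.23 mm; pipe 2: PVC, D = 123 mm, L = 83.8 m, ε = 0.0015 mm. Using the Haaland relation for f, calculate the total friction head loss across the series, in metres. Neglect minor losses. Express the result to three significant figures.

Pipe 1: V = 1.162 m/s, Re = 2.78×10^5, ε/D = 7.35×10^-4, f = 0.01940, h_1 = f(L/D)V²/2g = 9.083 m
Pipe 2: V = 7.524 m/s, Re = 7.06×10^5, ε/D = 1.22×10^-5, f = 0.01247, h_2 = f(L/D)V²/2g = 24.51 m
Series → Q common, losses add: H = Σh = 33.59 m

H ≈ 33.6 m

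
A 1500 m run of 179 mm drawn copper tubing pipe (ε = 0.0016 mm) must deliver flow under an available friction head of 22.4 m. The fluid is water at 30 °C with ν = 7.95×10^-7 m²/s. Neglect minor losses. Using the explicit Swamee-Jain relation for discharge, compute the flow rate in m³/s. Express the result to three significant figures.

Q ≈ 0.0495 m³/s

Swamee-Jain (Type II): Q = -0.965·√(gD⁵h_f/L)·ln[ε/(3.7D) + √(3.17ν²L/(gD³h_f))]
√(gD⁵h_f/L) = √(9.81·0.179⁵·22.4/1500) = 0.005189
ε/(3.7D) = 2.42×10^-6; √(3.17ν²L/(gD³h_f)) = 4.88×10^-5
Q = -0.965·0.005189·ln(5.125×10^-5) = 0.04946 m³/s
Check: V = 1.97 m/s, Re = 4.43×10^5, f = 0.01351, h_f = 22.3 m ≈ 22.4 m ✓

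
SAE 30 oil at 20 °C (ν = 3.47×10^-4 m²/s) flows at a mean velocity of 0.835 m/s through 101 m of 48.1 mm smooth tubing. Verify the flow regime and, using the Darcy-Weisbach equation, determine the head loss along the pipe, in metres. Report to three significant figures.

Re = VD/ν = 0.835·0.04810/3.47×10^-4 = 116 → laminar (Re < 2300)
f = 64/Re = 0.5529
h_f = f(L/D)V²/(2g) = 0.5529·(101/0.04810)·0.835²/(2·9.81) = 41.26 m

h_f ≈ 41.3 m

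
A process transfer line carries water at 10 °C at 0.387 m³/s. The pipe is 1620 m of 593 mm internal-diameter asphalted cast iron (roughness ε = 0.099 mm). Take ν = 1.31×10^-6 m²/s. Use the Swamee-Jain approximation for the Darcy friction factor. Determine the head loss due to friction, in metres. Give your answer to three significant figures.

V = 4Q/(πD²) = 4·0.387/(π·0.593²) = 1.401 m/s
Re = VD/ν = 1.401·0.593/1.31×10^-6 = 6.34×10^5 → turbulent
ε/D = 0.099/593 = 1.67×10^-4
Swamee-Jain: f = 0.01488
h_f = f(L/D)V²/(2g) = 0.01488·(1620/0.593)·1.401²/(2·9.81) = 4.067 m

h_f ≈ 4.07 m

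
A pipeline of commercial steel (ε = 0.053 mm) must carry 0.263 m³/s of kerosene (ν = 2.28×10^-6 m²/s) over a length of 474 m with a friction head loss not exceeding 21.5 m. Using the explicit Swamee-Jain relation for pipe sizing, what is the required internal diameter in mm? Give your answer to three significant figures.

D ≈ 290 mm

Swamee-Jain (Type III): D = 0.66·[ε^1.25·(LQ²/(gh_f))^4.75 + ν·Q^9.4·(L/(gh_f))^5.2]^0.04
LQ²/(gh_f) = 0.1554; L/(gh_f) = 2.247
Term 1 = ε^1.25·(…)^4.75 = 6.54×10^-10; Term 2 = ν·Q^9.4·(…)^5.2 = 5.42×10^-10
D = 0.66·(6.54×10^-10 + 5.42×10^-10)^0.04 = 0.2902 m = 290 mm
Check: V = 3.98 m/s, Re = 5.06×10^5, f = 0.01533, h_f = 20.2 m ≈ 21.5 m ✓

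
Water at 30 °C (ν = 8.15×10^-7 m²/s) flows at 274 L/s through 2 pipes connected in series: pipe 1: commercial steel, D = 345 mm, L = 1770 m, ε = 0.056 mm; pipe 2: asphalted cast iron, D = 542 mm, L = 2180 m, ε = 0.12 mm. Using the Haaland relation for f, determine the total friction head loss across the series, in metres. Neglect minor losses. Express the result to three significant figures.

Pipe 1: V = 2.931 m/s, Re = 1.24×10^6, ε/D = 1.62×10^-4, f = 0.01399, h_1 = f(L/D)V²/2g = 31.43 m
Pipe 2: V = 1.188 m/s, Re = 7.90×10^5, ε/D = 2.21×10^-4, f = 0.01502, h_2 = f(L/D)V²/2g = 4.342 m
Series → Q common, losses add: H = Σh = 35.77 m

H ≈ 35.8 m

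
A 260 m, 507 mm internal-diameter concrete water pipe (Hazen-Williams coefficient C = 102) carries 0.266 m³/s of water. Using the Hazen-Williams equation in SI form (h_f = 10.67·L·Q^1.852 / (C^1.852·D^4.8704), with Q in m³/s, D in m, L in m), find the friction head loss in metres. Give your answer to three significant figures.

h_f ≈ 1.24 m

h_f = 10.67·260·0.266^1.852 / (102^1.852·0.507^4.8704) = 1.244 m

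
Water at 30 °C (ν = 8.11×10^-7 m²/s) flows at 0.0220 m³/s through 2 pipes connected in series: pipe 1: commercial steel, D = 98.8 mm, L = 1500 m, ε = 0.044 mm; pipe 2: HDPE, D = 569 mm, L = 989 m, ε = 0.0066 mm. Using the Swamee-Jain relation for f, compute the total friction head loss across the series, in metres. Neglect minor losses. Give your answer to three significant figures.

Pipe 1: V = 2.870 m/s, Re = 3.50×10^5, ε/D = 4.45×10^-4, f = 0.01781, h_1 = f(L/D)V²/2g = 113.5 m
Pipe 2: V = 0.08652 m/s, Re = 6.07×10^4, ε/D = 1.16×10^-5, f = 0.01994, h_2 = f(L/D)V²/2g = 0.01322 m
Series → Q common, losses add: H = Σh = 113.5 m

H ≈ 113 m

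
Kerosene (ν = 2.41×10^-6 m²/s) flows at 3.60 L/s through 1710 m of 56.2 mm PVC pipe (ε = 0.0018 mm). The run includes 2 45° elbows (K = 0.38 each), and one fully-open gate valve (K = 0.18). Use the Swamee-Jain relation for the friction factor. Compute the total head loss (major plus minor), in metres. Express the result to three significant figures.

H_L ≈ 74.6 m

V = 4Q/(πD²) = 1.451 m/s; V²/2g = 0.1073 m
Re = 3.38×10^4, ε/D = 3.20×10^-5 → f = 0.02282 (Swamee-Jain)
Major: h_f = f(L/D)·V²/2g = 0.02282·30427·0.1073 = 74.54 m
Minor: ΣK = 0.940; h_m = ΣK·V²/2g = 0.1009 m
Total H_L = 74.54 + 0.1009 = 74.64 m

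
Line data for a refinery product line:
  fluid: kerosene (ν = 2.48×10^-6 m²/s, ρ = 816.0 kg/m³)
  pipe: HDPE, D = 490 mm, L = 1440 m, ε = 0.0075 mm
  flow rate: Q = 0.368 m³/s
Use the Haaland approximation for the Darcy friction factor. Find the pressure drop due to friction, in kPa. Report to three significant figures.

Δp ≈ 63.2 kPa

V = 4Q/(πD²) = 4·0.368/(π·0.490²) = 1.951 m/s
Re = VD/ν = 1.951·0.490/2.48×10^-6 = 3.86×10^5 → turbulent
ε/D = 0.0075/490 = 1.53×10^-5
Haaland: f = 0.01384
h_f = f(L/D)V²/(2g) = 0.01384·(1440/0.490)·1.951²/(2·9.81) = 7.895 m
Δp = ρg·h_f = 816.0·9.81·7.895 = 63.20 kPa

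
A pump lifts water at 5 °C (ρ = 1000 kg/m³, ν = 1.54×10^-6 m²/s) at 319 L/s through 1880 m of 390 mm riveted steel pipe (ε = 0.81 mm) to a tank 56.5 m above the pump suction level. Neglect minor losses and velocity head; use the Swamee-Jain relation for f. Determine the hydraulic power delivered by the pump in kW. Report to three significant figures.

V = 4Q/(πD²) = 2.670 m/s; Re = 6.76×10^5; ε/D = 0.00208; f = 0.02402
h_f = f(L/D)V²/2g = 42.08 m
Total head H = z + h_f = 56.5 + 42.08 = 98.58 m
P_hyd = ρgQH = 1000·9.81·0.319·98.58 = 308.5 kW

P_hyd ≈ 308 kW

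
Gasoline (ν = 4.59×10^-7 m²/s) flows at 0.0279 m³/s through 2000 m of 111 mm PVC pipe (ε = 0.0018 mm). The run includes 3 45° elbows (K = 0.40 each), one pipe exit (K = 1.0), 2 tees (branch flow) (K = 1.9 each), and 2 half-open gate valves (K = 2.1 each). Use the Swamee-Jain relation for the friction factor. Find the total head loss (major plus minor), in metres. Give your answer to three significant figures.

H_L ≈ 101 m

V = 4Q/(πD²) = 2.883 m/s; V²/2g = 0.4237 m
Re = 6.97×10^5, ε/D = 1.62×10^-5 → f = 0.01266 (Swamee-Jain)
Major: h_f = f(L/D)·V²/2g = 0.01266·18018·0.4237 = 96.65 m
Minor: ΣK = 10.2; h_m = ΣK·V²/2g = 4.322 m
Total H_L = 96.65 + 4.322 = 101.0 m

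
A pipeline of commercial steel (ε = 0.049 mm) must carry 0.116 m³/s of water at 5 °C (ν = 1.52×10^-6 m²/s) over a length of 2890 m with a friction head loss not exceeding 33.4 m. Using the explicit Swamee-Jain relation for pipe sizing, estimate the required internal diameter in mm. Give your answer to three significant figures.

Swamee-Jain (Type III): D = 0.66·[ε^1.25·(LQ²/(gh_f))^4.75 + ν·Q^9.4·(L/(gh_f))^5.2]^0.04
LQ²/(gh_f) = 0.1187; L/(gh_f) = 8.820
Term 1 = ε^1.25·(…)^4.75 = 1.64×10^-10; Term 2 = ν·Q^9.4·(…)^5.2 = 2.01×10^-10
D = 0.66·(1.64×10^-10 + 2.01×10^-10)^0.04 = 0.2767 m = 277 mm
Check: V = 1.93 m/s, Re = 3.51×10^5, f = 0.01584, h_f = 31.4 m ≈ 33.4 m ✓

D ≈ 277 mm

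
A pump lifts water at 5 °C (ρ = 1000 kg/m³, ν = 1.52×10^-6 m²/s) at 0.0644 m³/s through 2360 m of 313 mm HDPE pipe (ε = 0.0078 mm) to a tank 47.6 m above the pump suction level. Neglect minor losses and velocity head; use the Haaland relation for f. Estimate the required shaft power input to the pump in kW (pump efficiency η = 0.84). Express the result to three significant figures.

P_shaft ≈ 39.1 kW

V = 4Q/(πD²) = 0.8370 m/s; Re = 1.72×10^5; ε/D = 2.49×10^-5; f = 0.01610
h_f = f(L/D)V²/2g = 4.334 m
Total head H = z + h_f = 47.6 + 4.334 = 51.93 m
P_hyd = ρgQH = 1000·9.81·0.0644·51.93 = 32.81 kW
P_shaft = P_hyd/η = 32.81/0.84 = 39.06 kW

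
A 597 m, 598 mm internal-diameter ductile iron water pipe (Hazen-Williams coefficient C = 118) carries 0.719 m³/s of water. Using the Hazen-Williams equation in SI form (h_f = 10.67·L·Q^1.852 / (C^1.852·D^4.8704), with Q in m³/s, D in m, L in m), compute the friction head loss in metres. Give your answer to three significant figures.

h_f = 10.67·597·0.719^1.852 / (118^1.852·0.598^4.8704) = 6.155 m

h_f ≈ 6.16 m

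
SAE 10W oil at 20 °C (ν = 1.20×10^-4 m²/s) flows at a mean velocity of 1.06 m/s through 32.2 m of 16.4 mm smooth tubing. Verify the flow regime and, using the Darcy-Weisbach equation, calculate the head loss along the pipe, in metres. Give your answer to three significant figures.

Re = VD/ν = 1.06·0.01640/1.20×10^-4 = 145 → laminar (Re < 2300)
f = 64/Re = 0.4418
h_f = f(L/D)V²/(2g) = 0.4418·(32.2/0.01640)·1.06²/(2·9.81) = 49.67 m

h_f ≈ 49.7 m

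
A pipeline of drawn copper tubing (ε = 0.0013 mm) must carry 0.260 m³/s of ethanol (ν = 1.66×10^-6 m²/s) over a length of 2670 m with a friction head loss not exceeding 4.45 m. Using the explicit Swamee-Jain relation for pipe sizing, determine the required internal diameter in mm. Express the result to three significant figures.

D ≈ 550 mm

Swamee-Jain (Type III): D = 0.66·[ε^1.25·(LQ²/(gh_f))^4.75 + ν·Q^9.4·(L/(gh_f))^5.2]^0.04
LQ²/(gh_f) = 4.135; L/(gh_f) = 61.16
Term 1 = ε^1.25·(…)^4.75 = 3.72×10^-5; Term 2 = ν·Q^9.4·(…)^5.2 = 0.0102
D = 0.66·(3.72×10^-5 + 0.0102)^0.04 = 0.5496 m = 550 mm
Check: V = 1.10 m/s, Re = 3.63×10^5, f = 0.01391, h_f = 4.14 m ≈ 4.45 m ✓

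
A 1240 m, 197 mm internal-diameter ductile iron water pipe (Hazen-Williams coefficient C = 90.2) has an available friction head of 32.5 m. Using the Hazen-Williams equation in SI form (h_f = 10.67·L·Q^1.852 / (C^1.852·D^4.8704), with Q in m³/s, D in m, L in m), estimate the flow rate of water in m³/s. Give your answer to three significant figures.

Rearranging: Q = [h_f·C^1.852·D^4.8704 / (10.67·L)]^(1/1.852)
Q = [32.5·90.2^1.852·0.197^4.8704 / (10.67·1240)]^0.540 = 0.04905 m³/s

Q ≈ 0.0491 m³/s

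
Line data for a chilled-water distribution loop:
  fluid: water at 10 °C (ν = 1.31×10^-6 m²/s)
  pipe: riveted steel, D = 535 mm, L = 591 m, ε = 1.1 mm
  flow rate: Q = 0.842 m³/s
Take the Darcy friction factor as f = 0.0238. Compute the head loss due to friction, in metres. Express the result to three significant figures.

h_f ≈ 18.8 m

V = 4Q/(πD²) = 4·0.842/(π·0.535²) = 3.746 m/s
h_f = f(L/D)V²/(2g) = 0.02380·(591/0.535)·3.746²/(2·9.81) = 18.80 m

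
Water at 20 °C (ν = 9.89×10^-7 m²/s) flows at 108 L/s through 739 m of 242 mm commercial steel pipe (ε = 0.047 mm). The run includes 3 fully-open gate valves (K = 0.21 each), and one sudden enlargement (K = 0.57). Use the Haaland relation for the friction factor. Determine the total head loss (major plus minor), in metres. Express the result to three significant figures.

H_L ≈ 13.3 m

V = 4Q/(πD²) = 2.348 m/s; V²/2g = 0.2810 m
Re = 5.75×10^5, ε/D = 1.94×10^-4 → f = 0.01506 (Haaland)
Major: h_f = f(L/D)·V²/2g = 0.01506·3054·0.2810 = 12.93 m
Minor: ΣK = 1.20; h_m = ΣK·V²/2g = 0.3372 m
Total H_L = 12.93 + 0.3372 = 13.26 m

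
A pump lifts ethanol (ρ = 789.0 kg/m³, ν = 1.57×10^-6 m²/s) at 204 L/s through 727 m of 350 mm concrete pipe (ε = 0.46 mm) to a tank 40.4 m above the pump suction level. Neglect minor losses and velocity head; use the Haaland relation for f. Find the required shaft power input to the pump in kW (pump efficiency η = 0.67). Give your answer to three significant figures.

P_shaft ≈ 119 kW

V = 4Q/(πD²) = 2.120 m/s; Re = 4.73×10^5; ε/D = 0.00131; f = 0.02151
h_f = f(L/D)V²/2g = 10.24 m
Total head H = z + h_f = 40.4 + 10.24 = 50.64 m
P_hyd = ρgQH = 789.0·9.81·0.204·50.64 = 79.95 kW
P_shaft = P_hyd/η = 79.95/0.67 = 119.3 kW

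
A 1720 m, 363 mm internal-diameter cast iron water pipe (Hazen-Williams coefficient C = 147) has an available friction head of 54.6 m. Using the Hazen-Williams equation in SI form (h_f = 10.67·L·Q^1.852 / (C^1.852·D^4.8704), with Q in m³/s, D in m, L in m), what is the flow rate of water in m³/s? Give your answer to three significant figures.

Rearranging: Q = [h_f·C^1.852·D^4.8704 / (10.67·L)]^(1/1.852)
Q = [54.6·147^1.852·0.363^4.8704 / (10.67·1720)]^0.540 = 0.4423 m³/s

Q ≈ 0.442 m³/s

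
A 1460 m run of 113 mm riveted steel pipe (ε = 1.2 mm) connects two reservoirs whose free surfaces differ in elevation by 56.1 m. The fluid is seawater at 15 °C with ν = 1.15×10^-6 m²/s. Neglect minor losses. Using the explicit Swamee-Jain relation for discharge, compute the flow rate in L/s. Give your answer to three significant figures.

Q ≈ 14.8 L/s

Swamee-Jain (Type II): Q = -0.965·√(gD⁵h_f/L)·ln[ε/(3.7D) + √(3.17ν²L/(gD³h_f))]
√(gD⁵h_f/L) = √(9.81·0.113⁵·56.1/1460) = 0.002635
ε/(3.7D) = 0.00287; √(3.17ν²L/(gD³h_f)) = 8.78×10^-5
Q = -0.965·0.002635·ln(0.002958) = 0.01481 m³/s
Check: V = 1.48 m/s, Re = 1.45×10^5, f = 0.03928, h_f = 56.4 m ≈ 56.1 m ✓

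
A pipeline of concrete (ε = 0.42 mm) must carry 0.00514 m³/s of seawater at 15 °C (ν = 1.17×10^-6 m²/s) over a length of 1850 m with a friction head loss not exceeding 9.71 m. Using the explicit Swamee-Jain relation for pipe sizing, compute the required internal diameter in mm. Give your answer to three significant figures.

D ≈ 107 mm

Swamee-Jain (Type III): D = 0.66·[ε^1.25·(LQ²/(gh_f))^4.75 + ν·Q^9.4·(L/(gh_f))^5.2]^0.04
LQ²/(gh_f) = 5.131×10^-4; L/(gh_f) = 19.42
Term 1 = ε^1.25·(…)^4.75 = 1.42×10^-20; Term 2 = ν·Q^9.4·(…)^5.2 = 1.78×10^-21
D = 0.66·(1.42×10^-20 + 1.78×10^-21)^0.04 = 0.1066 m = 107 mm
Check: V = 0.576 m/s, Re = 5.25×10^4, f = 0.03062, h_f = 8.99 m ≈ 9.71 m ✓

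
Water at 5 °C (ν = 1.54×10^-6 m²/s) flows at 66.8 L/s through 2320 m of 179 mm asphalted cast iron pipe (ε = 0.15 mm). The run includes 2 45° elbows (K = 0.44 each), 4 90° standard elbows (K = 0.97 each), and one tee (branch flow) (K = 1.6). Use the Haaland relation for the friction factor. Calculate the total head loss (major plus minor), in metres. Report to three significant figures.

V = 4Q/(πD²) = 2.654 m/s; V²/2g = 0.3591 m
Re = 3.09×10^5, ε/D = 8.38×10^-4 → f = 0.01979 (Haaland)
Major: h_f = f(L/D)·V²/2g = 0.01979·12961·0.3591 = 92.10 m
Minor: ΣK = 6.36; h_m = ΣK·V²/2g = 2.284 m
Total H_L = 92.10 + 2.284 = 94.39 m

H_L ≈ 94.4 m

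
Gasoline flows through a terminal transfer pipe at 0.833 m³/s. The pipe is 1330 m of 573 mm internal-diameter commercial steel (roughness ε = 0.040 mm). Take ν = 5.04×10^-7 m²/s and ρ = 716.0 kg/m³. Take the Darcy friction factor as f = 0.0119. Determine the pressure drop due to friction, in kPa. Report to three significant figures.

V = 4Q/(πD²) = 4·0.833/(π·0.573²) = 3.230 m/s
h_f = f(L/D)V²/(2g) = 0.01190·(1330/0.573)·3.230²/(2·9.81) = 14.69 m
Δp = ρg·h_f = 716.0·9.81·14.69 = 103.2 kPa

Δp ≈ 103 kPa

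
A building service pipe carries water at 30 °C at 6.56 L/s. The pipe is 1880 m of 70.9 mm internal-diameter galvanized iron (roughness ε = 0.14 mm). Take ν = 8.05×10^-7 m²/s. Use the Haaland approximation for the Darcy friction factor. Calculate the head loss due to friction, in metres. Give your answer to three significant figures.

V = 4Q/(πD²) = 4·0.00656/(π·0.0709²) = 1.662 m/s
Re = VD/ν = 1.662·0.0709/8.05×10^-7 = 1.46×10^5 → turbulent
ε/D = 0.14/70.9 = 0.00197
Haaland: f = 0.02445
h_f = f(L/D)V²/(2g) = 0.02445·(1880/0.0709)·1.662²/(2·9.81) = 91.24 m

h_f ≈ 91.2 m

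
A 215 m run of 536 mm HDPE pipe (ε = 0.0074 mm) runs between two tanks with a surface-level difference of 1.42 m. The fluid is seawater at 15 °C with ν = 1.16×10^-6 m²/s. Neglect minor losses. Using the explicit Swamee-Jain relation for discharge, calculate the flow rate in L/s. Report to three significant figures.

Swamee-Jain (Type II): Q = -0.965·√(gD⁵h_f/L)·ln[ε/(3.7D) + √(3.17ν²L/(gD³h_f))]
√(gD⁵h_f/L) = √(9.81·0.536⁵·1.42/215) = 0.05354
ε/(3.7D) = 3.73×10^-6; √(3.17ν²L/(gD³h_f)) = 2.07×10^-5
Q = -0.965·0.05354·ln(2.441×10^-5) = 0.5487 m³/s
Check: V = 2.43 m/s, Re = 1.12×10^6, f = 0.01174, h_f = 1.42 m ≈ 1.42 m ✓

Q ≈ 549 L/s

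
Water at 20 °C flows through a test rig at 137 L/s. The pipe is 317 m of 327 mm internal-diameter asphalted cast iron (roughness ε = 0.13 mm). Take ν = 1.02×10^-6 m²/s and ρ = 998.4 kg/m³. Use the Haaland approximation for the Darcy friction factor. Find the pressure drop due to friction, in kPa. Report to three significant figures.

V = 4Q/(πD²) = 4·0.137/(π·0.327²) = 1.631 m/s
Re = VD/ν = 1.631·0.327/1.02×10^-6 = 5.23×10^5 → turbulent
ε/D = 0.13/327 = 3.98×10^-4
Haaland: f = 0.01685
h_f = f(L/D)V²/(2g) = 0.01685·(317/0.327)·1.631²/(2·9.81) = 2.216 m
Δp = ρg·h_f = 998.4·9.81·2.216 = 21.70 kPa

Δp ≈ 21.7 kPa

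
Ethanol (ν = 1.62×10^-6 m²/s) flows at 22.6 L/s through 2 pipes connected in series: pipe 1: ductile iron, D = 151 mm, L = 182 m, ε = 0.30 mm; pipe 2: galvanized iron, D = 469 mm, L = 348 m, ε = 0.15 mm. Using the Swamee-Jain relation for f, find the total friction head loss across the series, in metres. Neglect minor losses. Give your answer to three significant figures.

H ≈ 2.47 m

Pipe 1: V = 1.262 m/s, Re = 1.18×10^5, ε/D = 0.00199, f = 0.02506, h_1 = f(L/D)V²/2g = 2.451 m
Pipe 2: V = 0.1308 m/s, Re = 3.79×10^4, ε/D = 3.20×10^-4, f = 0.02320, h_2 = f(L/D)V²/2g = 0.01501 m
Series → Q common, losses add: H = Σh = 2.466 m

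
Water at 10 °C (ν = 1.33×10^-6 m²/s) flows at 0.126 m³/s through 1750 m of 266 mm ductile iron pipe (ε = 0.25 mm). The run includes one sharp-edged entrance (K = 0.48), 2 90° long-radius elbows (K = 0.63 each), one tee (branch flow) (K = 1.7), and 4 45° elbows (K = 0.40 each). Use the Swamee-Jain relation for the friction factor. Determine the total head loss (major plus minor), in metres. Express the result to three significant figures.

H_L ≈ 36.1 m

V = 4Q/(πD²) = 2.267 m/s; V²/2g = 0.2620 m
Re = 4.53×10^5, ε/D = 9.40×10^-4 → f = 0.02015 (Swamee-Jain)
Major: h_f = f(L/D)·V²/2g = 0.02015·6579·0.2620 = 34.74 m
Minor: ΣK = 5.04; h_m = ΣK·V²/2g = 1.321 m
Total H_L = 34.74 + 1.321 = 36.06 m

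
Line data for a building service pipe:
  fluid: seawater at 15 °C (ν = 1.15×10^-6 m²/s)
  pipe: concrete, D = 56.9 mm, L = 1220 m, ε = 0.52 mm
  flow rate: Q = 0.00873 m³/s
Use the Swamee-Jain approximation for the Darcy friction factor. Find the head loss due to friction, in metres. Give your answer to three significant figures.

h_f ≈ 481 m

V = 4Q/(πD²) = 4·0.00873/(π·0.0569²) = 3.433 m/s
Re = VD/ν = 3.433·0.0569/1.15×10^-6 = 1.70×10^5 → turbulent
ε/D = 0.52/56.9 = 0.00914
Swamee-Jain: f = 0.03733
h_f = f(L/D)V²/(2g) = 0.03733·(1220/0.0569)·3.433²/(2·9.81) = 480.8 m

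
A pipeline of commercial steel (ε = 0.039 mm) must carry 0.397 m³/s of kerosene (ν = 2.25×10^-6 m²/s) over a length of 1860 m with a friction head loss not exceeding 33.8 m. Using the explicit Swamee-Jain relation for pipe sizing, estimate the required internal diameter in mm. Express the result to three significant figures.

D ≈ 404 mm

Swamee-Jain (Type III): D = 0.66·[ε^1.25·(LQ²/(gh_f))^4.75 + ν·Q^9.4·(L/(gh_f))^5.2]^0.04
LQ²/(gh_f) = 0.8841; L/(gh_f) = 5.610
Term 1 = ε^1.25·(…)^4.75 = 1.72×10^-6; Term 2 = ν·Q^9.4·(…)^5.2 = 2.99×10^-6
D = 0.66·(1.72×10^-6 + 2.99×10^-6)^0.04 = 0.4041 m = 404 mm
Check: V = 3.10 m/s, Re = 5.56×10^5, f = 0.01425, h_f = 32.1 m ≈ 33.8 m ✓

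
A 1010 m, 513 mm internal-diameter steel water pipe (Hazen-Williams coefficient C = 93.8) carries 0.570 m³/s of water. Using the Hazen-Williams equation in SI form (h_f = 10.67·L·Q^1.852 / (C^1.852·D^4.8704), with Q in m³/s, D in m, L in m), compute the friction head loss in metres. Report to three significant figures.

h_f ≈ 21.9 m

h_f = 10.67·1010·0.570^1.852 / (93.8^1.852·0.513^4.8704) = 21.86 m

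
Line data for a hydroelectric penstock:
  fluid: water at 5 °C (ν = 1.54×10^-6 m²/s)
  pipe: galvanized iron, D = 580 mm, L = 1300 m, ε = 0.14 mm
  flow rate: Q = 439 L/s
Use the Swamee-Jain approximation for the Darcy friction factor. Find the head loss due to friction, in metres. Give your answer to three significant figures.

V = 4Q/(πD²) = 4·0.439/(π·0.580²) = 1.662 m/s
Re = VD/ν = 1.662·0.580/1.54×10^-6 = 6.26×10^5 → turbulent
ε/D = 0.14/580 = 2.41×10^-4
Swamee-Jain: f = 0.01563
h_f = f(L/D)V²/(2g) = 0.01563·(1300/0.580)·1.662²/(2·9.81) = 4.929 m

h_f ≈ 4.93 m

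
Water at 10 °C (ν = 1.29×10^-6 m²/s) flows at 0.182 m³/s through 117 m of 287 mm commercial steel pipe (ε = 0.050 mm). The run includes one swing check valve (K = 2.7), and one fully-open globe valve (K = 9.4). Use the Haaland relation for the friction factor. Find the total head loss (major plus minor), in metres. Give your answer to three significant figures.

H_L ≈ 7.31 m

V = 4Q/(πD²) = 2.813 m/s; V²/2g = 0.4034 m
Re = 6.26×10^5, ε/D = 1.74×10^-4 → f = 0.01476 (Haaland)
Major: h_f = f(L/D)·V²/2g = 0.01476·407.7·0.4034 = 2.428 m
Minor: ΣK = 12.1; h_m = ΣK·V²/2g = 4.881 m
Total H_L = 2.428 + 4.881 = 7.309 m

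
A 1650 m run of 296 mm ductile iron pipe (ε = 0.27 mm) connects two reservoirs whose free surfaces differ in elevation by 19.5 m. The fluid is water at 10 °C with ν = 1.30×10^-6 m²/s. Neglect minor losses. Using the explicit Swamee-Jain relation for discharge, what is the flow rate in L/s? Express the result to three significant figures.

Q ≈ 128 L/s

Swamee-Jain (Type II): Q = -0.965·√(gD⁵h_f/L)·ln[ε/(3.7D) + √(3.17ν²L/(gD³h_f))]
√(gD⁵h_f/L) = √(9.81·0.296⁵·19.5/1650) = 0.01623
ε/(3.7D) = 2.47×10^-4; √(3.17ν²L/(gD³h_f)) = 4.22×10^-5
Q = -0.965·0.01623·ln(2.887×10^-4) = 0.1277 m³/s
Check: V = 1.86 m/s, Re = 4.22×10^5, f = 0.02008, h_f = 19.6 m ≈ 19.5 m ✓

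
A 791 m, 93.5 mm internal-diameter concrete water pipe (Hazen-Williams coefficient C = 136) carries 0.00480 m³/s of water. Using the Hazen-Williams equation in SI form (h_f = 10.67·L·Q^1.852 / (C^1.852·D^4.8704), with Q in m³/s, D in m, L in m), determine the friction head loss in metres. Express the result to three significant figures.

h_f = 10.67·791·0.00480^1.852 / (136^1.852·0.0935^4.8704) = 4.935 m

h_f ≈ 4.93 m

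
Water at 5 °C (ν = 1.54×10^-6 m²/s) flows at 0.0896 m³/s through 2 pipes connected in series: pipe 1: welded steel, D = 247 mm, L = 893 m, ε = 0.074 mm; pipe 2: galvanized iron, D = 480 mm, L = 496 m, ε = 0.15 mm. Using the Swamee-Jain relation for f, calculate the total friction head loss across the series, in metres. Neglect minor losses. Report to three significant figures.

H ≈ 11.2 m

Pipe 1: V = 1.870 m/s, Re = 3.00×10^5, ε/D = 3.00×10^-4, f = 0.01706, h_1 = f(L/D)V²/2g = 10.99 m
Pipe 2: V = 0.4951 m/s, Re = 1.54×10^5, ε/D = 3.13×10^-4, f = 0.01843, h_2 = f(L/D)V²/2g = 0.2379 m
Series → Q common, losses add: H = Σh = 11.23 m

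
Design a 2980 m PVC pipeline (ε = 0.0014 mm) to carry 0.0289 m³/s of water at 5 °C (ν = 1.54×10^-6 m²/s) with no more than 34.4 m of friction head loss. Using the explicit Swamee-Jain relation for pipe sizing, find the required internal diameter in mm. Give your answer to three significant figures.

Swamee-Jain (Type III): D = 0.66·[ε^1.25·(LQ²/(gh_f))^4.75 + ν·Q^9.4·(L/(gh_f))^5.2]^0.04
LQ²/(gh_f) = 0.007375; L/(gh_f) = 8.831
Term 1 = ε^1.25·(…)^4.75 = 3.59×10^-18; Term 2 = ν·Q^9.4·(…)^5.2 = 4.36×10^-16
D = 0.66·(3.59×10^-18 + 4.36×10^-16)^0.04 = 0.1604 m = 160 mm
Check: V = 1.43 m/s, Re = 1.49×10^5, f = 0.01653, h_f = 32.0 m ≈ 34.4 m ✓

D ≈ 160 mm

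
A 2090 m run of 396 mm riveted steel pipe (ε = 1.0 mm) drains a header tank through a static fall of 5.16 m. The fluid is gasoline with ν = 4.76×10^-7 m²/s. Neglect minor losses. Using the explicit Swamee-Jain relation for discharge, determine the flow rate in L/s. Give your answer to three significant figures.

Swamee-Jain (Type II): Q = -0.965·√(gD⁵h_f/L)·ln[ε/(3.7D) + √(3.17ν²L/(gD³h_f))]
√(gD⁵h_f/L) = √(9.81·0.396⁵·5.16/2090) = 0.01536
ε/(3.7D) = 6.83×10^-4; √(3.17ν²L/(gD³h_f)) = 2.19×10^-5
Q = -0.965·0.01536·ln(7.044×10^-4) = 0.1076 m³/s
Check: V = 0.873 m/s, Re = 7.27×10^5, f = 0.02524, h_f = 5.18 m ≈ 5.16 m ✓

Q ≈ 108 L/s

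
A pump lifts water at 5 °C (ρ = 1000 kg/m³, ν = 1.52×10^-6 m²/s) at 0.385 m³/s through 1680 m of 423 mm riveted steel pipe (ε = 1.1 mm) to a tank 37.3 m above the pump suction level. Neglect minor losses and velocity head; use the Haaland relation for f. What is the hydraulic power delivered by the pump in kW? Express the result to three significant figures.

V = 4Q/(πD²) = 2.740 m/s; Re = 7.62×10^5; ε/D = 0.00260; f = 0.02537
h_f = f(L/D)V²/2g = 38.55 m
Total head H = z + h_f = 37.3 + 38.55 = 75.85 m
P_hyd = ρgQH = 1000·9.81·0.385·75.85 = 286.5 kW

P_hyd ≈ 286 kW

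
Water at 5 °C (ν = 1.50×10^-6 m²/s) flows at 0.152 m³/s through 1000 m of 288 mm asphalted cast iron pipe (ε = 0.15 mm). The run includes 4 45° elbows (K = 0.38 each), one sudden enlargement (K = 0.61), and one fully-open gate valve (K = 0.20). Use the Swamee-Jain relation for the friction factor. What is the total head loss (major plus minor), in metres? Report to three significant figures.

H_L ≈ 18.0 m

V = 4Q/(πD²) = 2.333 m/s; V²/2g = 0.2775 m
Re = 4.48×10^5, ε/D = 5.21×10^-4 → f = 0.01801 (Swamee-Jain)
Major: h_f = f(L/D)·V²/2g = 0.01801·3472·0.2775 = 17.35 m
Minor: ΣK = 2.33; h_m = ΣK·V²/2g = 0.6465 m
Total H_L = 17.35 + 0.6465 = 17.99 m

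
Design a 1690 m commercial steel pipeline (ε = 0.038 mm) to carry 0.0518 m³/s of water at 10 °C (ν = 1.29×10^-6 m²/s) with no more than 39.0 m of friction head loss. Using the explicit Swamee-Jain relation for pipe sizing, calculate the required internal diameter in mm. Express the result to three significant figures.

D ≈ 176 mm

Swamee-Jain (Type III): D = 0.66·[ε^1.25·(LQ²/(gh_f))^4.75 + ν·Q^9.4·(L/(gh_f))^5.2]^0.04
LQ²/(gh_f) = 0.01185; L/(gh_f) = 4.417
Term 1 = ε^1.25·(…)^4.75 = 2.12×10^-15; Term 2 = ν·Q^9.4·(…)^5.2 = 2.40×10^-15
D = 0.66·(2.12×10^-15 + 2.40×10^-15)^0.04 = 0.1761 m = 176 mm
Check: V = 2.13 m/s, Re = 2.90×10^5, f = 0.01649, h_f = 36.5 m ≈ 39.0 m ✓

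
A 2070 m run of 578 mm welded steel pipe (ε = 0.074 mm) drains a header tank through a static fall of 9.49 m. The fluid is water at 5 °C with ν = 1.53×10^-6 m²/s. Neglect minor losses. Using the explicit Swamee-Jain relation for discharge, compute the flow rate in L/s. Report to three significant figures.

Swamee-Jain (Type II): Q = -0.965·√(gD⁵h_f/L)·ln[ε/(3.7D) + √(3.17ν²L/(gD³h_f))]
√(gD⁵h_f/L) = √(9.81·0.578⁵·9.49/2070) = 0.05386
ε/(3.7D) = 3.46×10^-5; √(3.17ν²L/(gD³h_f)) = 2.92×10^-5
Q = -0.965·0.05386·ln(6.383×10^-5) = 0.5021 m³/s
Check: V = 1.91 m/s, Re = 7.23×10^5, f = 0.01427, h_f = 9.54 m ≈ 9.49 m ✓

Q ≈ 502 L/s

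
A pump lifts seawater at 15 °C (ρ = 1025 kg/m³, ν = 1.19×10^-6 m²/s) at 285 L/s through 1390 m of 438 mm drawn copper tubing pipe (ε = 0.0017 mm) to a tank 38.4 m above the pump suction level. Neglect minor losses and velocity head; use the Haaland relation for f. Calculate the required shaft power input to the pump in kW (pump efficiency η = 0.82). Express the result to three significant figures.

P_shaft ≈ 159 kW

V = 4Q/(πD²) = 1.892 m/s; Re = 6.96×10^5; ε/D = 3.88×10^-6; f = 0.01238
h_f = f(L/D)V²/2g = 7.162 m
Total head H = z + h_f = 38.4 + 7.162 = 45.56 m
P_hyd = ρgQH = 1025·9.81·0.285·45.56 = 130.6 kW
P_shaft = P_hyd/η = 130.6/0.82 = 159.2 kW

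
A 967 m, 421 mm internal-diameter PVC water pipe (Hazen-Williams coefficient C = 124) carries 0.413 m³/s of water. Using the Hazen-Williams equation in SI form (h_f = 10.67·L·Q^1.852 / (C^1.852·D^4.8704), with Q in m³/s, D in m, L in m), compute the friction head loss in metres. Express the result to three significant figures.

h_f ≈ 18.0 m

h_f = 10.67·967·0.413^1.852 / (124^1.852·0.421^4.8704) = 18.00 m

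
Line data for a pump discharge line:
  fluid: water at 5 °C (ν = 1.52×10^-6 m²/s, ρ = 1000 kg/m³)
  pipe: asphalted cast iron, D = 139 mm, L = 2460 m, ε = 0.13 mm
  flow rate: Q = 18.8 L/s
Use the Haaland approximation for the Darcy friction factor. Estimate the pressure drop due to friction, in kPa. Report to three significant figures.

Δp ≈ 292 kPa

V = 4Q/(πD²) = 4·0.0188/(π·0.139²) = 1.239 m/s
Re = VD/ν = 1.239·0.139/1.52×10^-6 = 1.13×10^5 → turbulent
ε/D = 0.13/139 = 9.35×10^-4
Haaland: f = 0.02150
h_f = f(L/D)V²/(2g) = 0.02150·(2460/0.139)·1.239²/(2·9.81) = 29.76 m
Δp = ρg·h_f = 1000·9.81·29.76 = 292.0 kPa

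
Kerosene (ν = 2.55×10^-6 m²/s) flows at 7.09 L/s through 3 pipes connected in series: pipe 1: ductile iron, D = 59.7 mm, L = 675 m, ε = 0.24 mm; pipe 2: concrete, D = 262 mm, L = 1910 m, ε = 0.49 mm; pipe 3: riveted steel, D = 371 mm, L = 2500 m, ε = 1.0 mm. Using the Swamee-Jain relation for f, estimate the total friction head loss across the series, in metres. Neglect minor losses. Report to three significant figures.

Pipe 1: V = 2.533 m/s, Re = 5.93×10^4, ε/D = 0.00402, f = 0.03054, h_1 = f(L/D)V²/2g = 112.9 m
Pipe 2: V = 0.1315 m/s, Re = 1.35×10^4, ε/D = 0.00187, f = 0.03201, h_2 = f(L/D)V²/2g = 0.2057 m
Pipe 3: V = 0.06559 m/s, Re = 9540, ε/D = 0.00270, f = 0.03557, h_3 = f(L/D)V²/2g = 0.05255 m
Series → Q common, losses add: H = Σh = 113.2 m

H ≈ 113 m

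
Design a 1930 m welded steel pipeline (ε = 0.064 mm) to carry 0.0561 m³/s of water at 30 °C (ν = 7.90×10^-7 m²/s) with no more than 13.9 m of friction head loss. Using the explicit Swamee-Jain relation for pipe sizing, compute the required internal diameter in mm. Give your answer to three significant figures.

Swamee-Jain (Type III): D = 0.66·[ε^1.25·(LQ²/(gh_f))^4.75 + ν·Q^9.4·(L/(gh_f))^5.2]^0.04
LQ²/(gh_f) = 0.04455; L/(gh_f) = 14.15
Term 1 = ε^1.25·(…)^4.75 = 2.19×10^-12; Term 2 = ν·Q^9.4·(…)^5.2 = 1.33×10^-12
D = 0.66·(2.19×10^-12 + 1.33×10^-12)^0.04 = 0.2298 m = 230 mm
Check: V = 1.35 m/s, Re = 3.93×10^5, f = 0.01650, h_f = 12.9 m ≈ 13.9 m ✓

D ≈ 230 mm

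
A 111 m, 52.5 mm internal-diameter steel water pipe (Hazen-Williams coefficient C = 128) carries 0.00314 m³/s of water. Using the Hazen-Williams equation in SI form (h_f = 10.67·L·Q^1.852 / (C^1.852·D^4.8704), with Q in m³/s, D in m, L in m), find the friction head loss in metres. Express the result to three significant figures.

h_f = 10.67·111·0.00314^1.852 / (128^1.852·0.0525^4.8704) = 5.869 m

h_f ≈ 5.87 m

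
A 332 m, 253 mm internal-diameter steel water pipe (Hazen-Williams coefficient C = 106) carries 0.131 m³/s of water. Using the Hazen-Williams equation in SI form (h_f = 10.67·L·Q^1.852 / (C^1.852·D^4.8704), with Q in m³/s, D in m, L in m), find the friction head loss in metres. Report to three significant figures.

h_f = 10.67·332·0.131^1.852 / (106^1.852·0.253^4.8704) = 11.77 m

h_f ≈ 11.8 m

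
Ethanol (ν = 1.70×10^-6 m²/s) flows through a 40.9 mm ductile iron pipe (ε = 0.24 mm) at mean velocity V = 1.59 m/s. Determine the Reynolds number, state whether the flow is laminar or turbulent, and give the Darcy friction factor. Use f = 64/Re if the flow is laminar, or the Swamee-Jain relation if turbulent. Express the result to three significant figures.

Re ≈ 3.83×10^4; turbulent; f ≈ 0.0344

Re = VD/ν = 1.590·0.0409/1.70×10^-6 = 3.83×10^4
Re > 4000 → turbulent; ε/D = 0.00587
Swamee-Jain: f = 0.03441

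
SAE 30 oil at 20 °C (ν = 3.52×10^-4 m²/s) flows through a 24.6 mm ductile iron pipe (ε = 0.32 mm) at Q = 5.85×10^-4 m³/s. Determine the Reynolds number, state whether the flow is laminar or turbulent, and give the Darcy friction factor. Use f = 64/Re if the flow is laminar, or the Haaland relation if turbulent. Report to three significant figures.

V = 4Q/(πD²) = 1.231 m/s
Re = VD/ν = 1.231·0.0246/3.52×10^-4 = 86.0
Re < 2300 → laminar → f = 64/Re = 0.7440

Re ≈ 86.0; laminar; f = 64/Re ≈ 0.744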